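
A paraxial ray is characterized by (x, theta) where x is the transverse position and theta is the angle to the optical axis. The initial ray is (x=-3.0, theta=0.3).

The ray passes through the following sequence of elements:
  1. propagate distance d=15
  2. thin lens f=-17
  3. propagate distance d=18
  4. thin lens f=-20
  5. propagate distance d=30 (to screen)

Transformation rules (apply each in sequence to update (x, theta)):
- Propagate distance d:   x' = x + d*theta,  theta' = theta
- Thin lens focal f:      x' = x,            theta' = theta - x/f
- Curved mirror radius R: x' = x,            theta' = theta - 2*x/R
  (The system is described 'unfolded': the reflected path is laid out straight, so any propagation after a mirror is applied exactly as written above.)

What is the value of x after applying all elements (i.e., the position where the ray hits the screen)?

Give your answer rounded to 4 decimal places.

Answer: 32.8676

Derivation:
Initial: x=-3.0000 theta=0.3000
After 1 (propagate distance d=15): x=1.5000 theta=0.3000
After 2 (thin lens f=-17): x=1.5000 theta=33/85 (≈0.3882)
After 3 (propagate distance d=18): x=1443/170 (≈8.4882) theta=33/85 (≈0.3882)
After 4 (thin lens f=-20): x=1443/170 (≈8.4882) theta=2763/3400 (≈0.8126)
After 5 (propagate distance d=30 (to screen)): x=2235/68 (≈32.8676) theta=2763/3400 (≈0.8126)
Rounded to 4 decimal places: x = 32.8676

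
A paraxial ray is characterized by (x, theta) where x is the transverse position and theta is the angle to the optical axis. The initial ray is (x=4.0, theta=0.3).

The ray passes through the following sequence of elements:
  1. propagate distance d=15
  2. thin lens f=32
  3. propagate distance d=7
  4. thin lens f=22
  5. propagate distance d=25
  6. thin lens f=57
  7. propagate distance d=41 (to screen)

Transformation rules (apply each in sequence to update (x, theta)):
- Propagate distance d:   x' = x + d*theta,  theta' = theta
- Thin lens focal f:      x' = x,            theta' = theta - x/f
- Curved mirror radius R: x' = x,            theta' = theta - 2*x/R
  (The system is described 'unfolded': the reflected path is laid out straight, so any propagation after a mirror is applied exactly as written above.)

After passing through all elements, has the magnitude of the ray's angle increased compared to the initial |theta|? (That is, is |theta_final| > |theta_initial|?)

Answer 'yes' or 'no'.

Initial: x=4.0000 theta=0.3000
After 1 (propagate distance d=15): x=8.5000 theta=0.3000
After 2 (thin lens f=32): x=8.5000 theta=11/320 (≈0.0344)
After 3 (propagate distance d=7): x=2797/320 (≈8.7406) theta=11/320 (≈0.0344)
After 4 (thin lens f=22): x=2797/320 (≈8.7406) theta=-511/1408 (≈-0.3629)
After 5 (propagate distance d=25): x=-2341/7040 (≈-0.3325) theta=-511/1408 (≈-0.3629)
After 6 (thin lens f=57): x=-2341/7040 (≈-0.3325) theta=-71647/200640 (≈-0.3571)
After 7 (propagate distance d=41 (to screen)): x=-6008491/401280 (≈-14.9733) theta=-71647/200640 (≈-0.3571)
|theta_initial|=0.3000 |theta_final|=71647/200640 (≈0.3571) -> increased

Answer: yes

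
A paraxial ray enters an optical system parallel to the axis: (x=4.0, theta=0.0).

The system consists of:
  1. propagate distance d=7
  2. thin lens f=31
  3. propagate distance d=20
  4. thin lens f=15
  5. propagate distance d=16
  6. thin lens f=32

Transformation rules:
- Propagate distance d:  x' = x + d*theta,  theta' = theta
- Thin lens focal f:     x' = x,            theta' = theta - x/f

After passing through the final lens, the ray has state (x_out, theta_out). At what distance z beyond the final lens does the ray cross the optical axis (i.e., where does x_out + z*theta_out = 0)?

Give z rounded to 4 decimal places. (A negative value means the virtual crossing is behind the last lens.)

Answer: -13.8244

Derivation:
Initial: x=4.0000 theta=0.0000
After 1 (propagate distance d=7): x=4.0000 theta=0.0000
After 2 (thin lens f=31): x=4.0000 theta=-4/31 (≈-0.1290)
After 3 (propagate distance d=20): x=44/31 (≈1.4194) theta=-4/31 (≈-0.1290)
After 4 (thin lens f=15): x=44/31 (≈1.4194) theta=-104/465 (≈-0.2237)
After 5 (propagate distance d=16): x=-1004/465 (≈-2.1591) theta=-104/465 (≈-0.2237)
After 6 (thin lens f=32): x=-1004/465 (≈-2.1591) theta=-581/3720 (≈-0.1562)
z_focus = -x_out/theta_out = -(-1004/465)/(-581/3720) = -8032/581 ≈ -13.8244
Rounded to 4 decimal places: z = -13.8244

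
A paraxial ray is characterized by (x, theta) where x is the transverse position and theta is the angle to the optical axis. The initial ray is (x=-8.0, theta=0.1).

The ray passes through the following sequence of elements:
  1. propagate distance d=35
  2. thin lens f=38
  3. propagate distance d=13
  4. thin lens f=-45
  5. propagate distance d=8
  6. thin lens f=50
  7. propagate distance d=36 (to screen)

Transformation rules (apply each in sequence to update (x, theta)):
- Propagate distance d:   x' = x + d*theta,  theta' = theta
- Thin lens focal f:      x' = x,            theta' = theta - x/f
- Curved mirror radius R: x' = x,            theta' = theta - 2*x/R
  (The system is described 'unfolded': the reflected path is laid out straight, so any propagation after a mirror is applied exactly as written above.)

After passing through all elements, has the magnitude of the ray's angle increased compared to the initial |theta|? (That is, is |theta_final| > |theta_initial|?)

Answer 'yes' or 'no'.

Initial: x=-8.0000 theta=0.1000
After 1 (propagate distance d=35): x=-4.5000 theta=0.1000
After 2 (thin lens f=38): x=-4.5000 theta=83/380 (≈0.2184)
After 3 (propagate distance d=13): x=-631/380 (≈-1.6605) theta=83/380 (≈0.2184)
After 4 (thin lens f=-45): x=-631/380 (≈-1.6605) theta=776/4275 (≈0.1815)
After 5 (propagate distance d=8): x=-3563/17100 (≈-0.2084) theta=776/4275 (≈0.1815)
After 6 (thin lens f=50): x=-3563/17100 (≈-0.2084) theta=52921/285000 (≈0.1857)
After 7 (propagate distance d=36 (to screen)): x=2768659/427500 (≈6.4764) theta=52921/285000 (≈0.1857)
|theta_initial|=0.1000 |theta_final|=52921/285000 (≈0.1857) -> increased

Answer: yes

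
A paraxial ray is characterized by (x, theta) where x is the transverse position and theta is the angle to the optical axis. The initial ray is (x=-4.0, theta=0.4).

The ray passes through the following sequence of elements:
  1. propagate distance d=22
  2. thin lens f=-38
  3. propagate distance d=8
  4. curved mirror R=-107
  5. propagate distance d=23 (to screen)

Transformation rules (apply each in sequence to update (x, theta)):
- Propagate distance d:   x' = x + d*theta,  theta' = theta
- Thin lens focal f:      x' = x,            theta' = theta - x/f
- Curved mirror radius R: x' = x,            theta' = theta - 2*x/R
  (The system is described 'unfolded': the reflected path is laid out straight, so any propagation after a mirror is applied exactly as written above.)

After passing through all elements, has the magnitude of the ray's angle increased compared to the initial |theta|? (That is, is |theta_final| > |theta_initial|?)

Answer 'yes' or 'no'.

Initial: x=-4.0000 theta=0.4000
After 1 (propagate distance d=22): x=4.8000 theta=0.4000
After 2 (thin lens f=-38): x=4.8000 theta=10/19 (≈0.5263)
After 3 (propagate distance d=8): x=856/95 (≈9.0105) theta=10/19 (≈0.5263)
After 4 (curved mirror R=-107): x=856/95 (≈9.0105) theta=66/95 (≈0.6947)
After 5 (propagate distance d=23 (to screen)): x=2374/95 (≈24.9895) theta=66/95 (≈0.6947)
|theta_initial|=0.4000 |theta_final|=66/95 (≈0.6947) -> increased

Answer: yes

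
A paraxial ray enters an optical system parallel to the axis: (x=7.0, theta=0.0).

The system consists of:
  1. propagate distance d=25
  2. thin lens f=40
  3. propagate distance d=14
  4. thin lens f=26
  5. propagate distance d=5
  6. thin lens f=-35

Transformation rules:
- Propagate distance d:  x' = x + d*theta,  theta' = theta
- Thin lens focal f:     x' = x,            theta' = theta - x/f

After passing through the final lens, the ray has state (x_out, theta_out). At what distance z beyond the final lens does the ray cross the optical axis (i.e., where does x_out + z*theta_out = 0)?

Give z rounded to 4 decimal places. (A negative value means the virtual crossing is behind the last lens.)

Answer: 10.3704

Derivation:
Initial: x=7.0000 theta=0.0000
After 1 (propagate distance d=25): x=7.0000 theta=0.0000
After 2 (thin lens f=40): x=7.0000 theta=-0.1750
After 3 (propagate distance d=14): x=4.5500 theta=-0.1750
After 4 (thin lens f=26): x=4.5500 theta=-0.3500
After 5 (propagate distance d=5): x=2.8000 theta=-0.3500
After 6 (thin lens f=-35): x=2.8000 theta=-0.2700
z_focus = -x_out/theta_out = -(2.8000)/(-0.2700) = 280/27 ≈ 10.3704
Rounded to 4 decimal places: z = 10.3704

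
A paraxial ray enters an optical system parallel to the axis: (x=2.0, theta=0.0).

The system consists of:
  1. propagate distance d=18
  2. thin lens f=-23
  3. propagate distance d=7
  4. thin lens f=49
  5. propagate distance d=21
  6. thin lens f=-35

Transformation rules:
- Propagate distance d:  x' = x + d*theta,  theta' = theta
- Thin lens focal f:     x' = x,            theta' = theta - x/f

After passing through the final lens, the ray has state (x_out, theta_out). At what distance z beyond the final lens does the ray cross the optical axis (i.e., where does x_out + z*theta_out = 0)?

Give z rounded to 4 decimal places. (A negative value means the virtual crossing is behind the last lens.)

Answer: -25.8149

Derivation:
Initial: x=2.0000 theta=0.0000
After 1 (propagate distance d=18): x=2.0000 theta=0.0000
After 2 (thin lens f=-23): x=2.0000 theta=2/23 (≈0.0870)
After 3 (propagate distance d=7): x=60/23 (≈2.6087) theta=2/23 (≈0.0870)
After 4 (thin lens f=49): x=60/23 (≈2.6087) theta=38/1127 (≈0.0337)
After 5 (propagate distance d=21): x=534/161 (≈3.3168) theta=38/1127 (≈0.0337)
After 6 (thin lens f=-35): x=534/161 (≈3.3168) theta=724/5635 (≈0.1285)
z_focus = -x_out/theta_out = -(534/161)/(724/5635) = -9345/362 ≈ -25.8149
Rounded to 4 decimal places: z = -25.8149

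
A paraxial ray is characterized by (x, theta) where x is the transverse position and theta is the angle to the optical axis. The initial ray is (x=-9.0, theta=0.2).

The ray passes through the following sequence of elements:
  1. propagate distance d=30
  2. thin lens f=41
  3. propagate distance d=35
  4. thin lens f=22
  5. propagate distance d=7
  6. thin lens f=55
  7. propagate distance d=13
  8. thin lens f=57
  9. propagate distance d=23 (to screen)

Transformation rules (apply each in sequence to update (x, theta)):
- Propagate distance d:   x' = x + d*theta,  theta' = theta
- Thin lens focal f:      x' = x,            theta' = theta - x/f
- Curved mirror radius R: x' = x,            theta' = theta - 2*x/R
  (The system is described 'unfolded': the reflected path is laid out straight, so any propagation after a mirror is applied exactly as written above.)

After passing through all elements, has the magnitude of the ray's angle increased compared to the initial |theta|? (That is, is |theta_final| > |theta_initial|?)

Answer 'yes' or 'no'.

Answer: yes

Derivation:
Initial: x=-9.0000 theta=0.2000
After 1 (propagate distance d=30): x=-3.0000 theta=0.2000
After 2 (thin lens f=41): x=-3.0000 theta=56/205 (≈0.2732)
After 3 (propagate distance d=35): x=269/41 (≈6.5610) theta=56/205 (≈0.2732)
After 4 (thin lens f=22): x=269/41 (≈6.5610) theta=-113/4510 (≈-0.0251)
After 5 (propagate distance d=7): x=28799/4510 (≈6.3856) theta=-113/4510 (≈-0.0251)
After 6 (thin lens f=55): x=28799/4510 (≈6.3856) theta=-427/3025 (≈-0.1412)
After 7 (propagate distance d=13): x=1128763/248050 (≈4.5505) theta=-427/3025 (≈-0.1412)
After 8 (thin lens f=57): x=1128763/248050 (≈4.5505) theta=-284051/1285350 (≈-0.2210)
After 9 (propagate distance d=23 (to screen)): x=-3762706/7069425 (≈-0.5323) theta=-284051/1285350 (≈-0.2210)
|theta_initial|=0.2000 |theta_final|=284051/1285350 (≈0.2210) -> increased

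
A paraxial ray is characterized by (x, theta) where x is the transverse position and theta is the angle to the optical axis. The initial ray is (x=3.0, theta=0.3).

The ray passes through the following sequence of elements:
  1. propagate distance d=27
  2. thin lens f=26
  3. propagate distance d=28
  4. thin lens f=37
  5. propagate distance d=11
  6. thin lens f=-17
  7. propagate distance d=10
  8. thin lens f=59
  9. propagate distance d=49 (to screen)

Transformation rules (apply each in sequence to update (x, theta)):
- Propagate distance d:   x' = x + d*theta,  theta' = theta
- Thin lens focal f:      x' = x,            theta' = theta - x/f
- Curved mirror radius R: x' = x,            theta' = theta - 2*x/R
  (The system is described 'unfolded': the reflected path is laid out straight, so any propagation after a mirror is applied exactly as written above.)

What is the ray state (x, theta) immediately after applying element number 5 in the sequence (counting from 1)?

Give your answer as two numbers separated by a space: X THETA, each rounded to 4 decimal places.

Initial: x=3.0000 theta=0.3000
After 1 (propagate distance d=27): x=11.1000 theta=0.3000
After 2 (thin lens f=26): x=11.1000 theta=-33/260 (≈-0.1269)
After 3 (propagate distance d=28): x=981/130 (≈7.5462) theta=-33/260 (≈-0.1269)
After 4 (thin lens f=37): x=981/130 (≈7.5462) theta=-3183/9620 (≈-0.3309)
After 5 (propagate distance d=11): x=37581/9620 (≈3.9065) theta=-3183/9620 (≈-0.3309)
Rounded to 4 decimal places: x = 3.9065, theta = -0.3309

Answer: 3.9065 -0.3309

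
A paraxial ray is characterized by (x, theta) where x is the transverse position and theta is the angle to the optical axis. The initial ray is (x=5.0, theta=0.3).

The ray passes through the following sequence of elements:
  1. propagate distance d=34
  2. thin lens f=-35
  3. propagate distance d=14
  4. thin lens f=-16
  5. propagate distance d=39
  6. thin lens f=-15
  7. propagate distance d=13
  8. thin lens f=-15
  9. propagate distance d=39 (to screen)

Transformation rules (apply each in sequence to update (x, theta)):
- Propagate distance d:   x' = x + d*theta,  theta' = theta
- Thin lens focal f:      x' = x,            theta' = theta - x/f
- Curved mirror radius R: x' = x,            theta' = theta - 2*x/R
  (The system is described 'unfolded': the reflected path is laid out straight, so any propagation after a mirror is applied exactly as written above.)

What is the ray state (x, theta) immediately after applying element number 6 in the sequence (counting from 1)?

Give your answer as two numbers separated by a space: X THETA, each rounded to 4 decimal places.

Initial: x=5.0000 theta=0.3000
After 1 (propagate distance d=34): x=15.2000 theta=0.3000
After 2 (thin lens f=-35): x=15.2000 theta=257/350 (≈0.7343)
After 3 (propagate distance d=14): x=25.4800 theta=257/350 (≈0.7343)
After 4 (thin lens f=-16): x=25.4800 theta=1303/560 (≈2.3268)
After 5 (propagate distance d=39): x=325429/2800 (≈116.2246) theta=1303/560 (≈2.3268)
After 6 (thin lens f=-15): x=325429/2800 (≈116.2246) theta=211577/21000 (≈10.0751)
Rounded to 4 decimal places: x = 116.2246, theta = 10.0751

Answer: 116.2246 10.0751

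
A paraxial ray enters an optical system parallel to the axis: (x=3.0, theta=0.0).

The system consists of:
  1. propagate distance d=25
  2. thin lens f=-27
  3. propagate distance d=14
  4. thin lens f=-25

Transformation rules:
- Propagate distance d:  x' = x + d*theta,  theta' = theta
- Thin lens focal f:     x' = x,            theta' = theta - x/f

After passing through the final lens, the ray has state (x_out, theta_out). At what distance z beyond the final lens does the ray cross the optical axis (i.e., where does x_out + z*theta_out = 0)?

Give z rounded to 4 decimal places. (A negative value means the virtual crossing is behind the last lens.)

Answer: -15.5303

Derivation:
Initial: x=3.0000 theta=0.0000
After 1 (propagate distance d=25): x=3.0000 theta=0.0000
After 2 (thin lens f=-27): x=3.0000 theta=1/9 (≈0.1111)
After 3 (propagate distance d=14): x=41/9 (≈4.5556) theta=1/9 (≈0.1111)
After 4 (thin lens f=-25): x=41/9 (≈4.5556) theta=22/75 (≈0.2933)
z_focus = -x_out/theta_out = -(41/9)/(22/75) = -1025/66 ≈ -15.5303
Rounded to 4 decimal places: z = -15.5303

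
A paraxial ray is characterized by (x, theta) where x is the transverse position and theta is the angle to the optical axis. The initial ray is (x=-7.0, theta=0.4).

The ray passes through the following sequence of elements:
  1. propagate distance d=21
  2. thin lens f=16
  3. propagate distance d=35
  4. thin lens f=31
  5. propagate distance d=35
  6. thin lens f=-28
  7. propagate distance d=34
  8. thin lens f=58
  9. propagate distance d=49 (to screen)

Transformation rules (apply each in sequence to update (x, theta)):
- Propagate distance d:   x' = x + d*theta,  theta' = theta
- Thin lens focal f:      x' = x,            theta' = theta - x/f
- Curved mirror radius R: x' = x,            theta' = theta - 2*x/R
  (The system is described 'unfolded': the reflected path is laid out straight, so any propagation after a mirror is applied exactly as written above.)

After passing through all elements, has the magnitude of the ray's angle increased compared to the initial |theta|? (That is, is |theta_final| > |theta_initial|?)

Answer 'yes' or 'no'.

Initial: x=-7.0000 theta=0.4000
After 1 (propagate distance d=21): x=1.4000 theta=0.4000
After 2 (thin lens f=16): x=1.4000 theta=0.3125
After 3 (propagate distance d=35): x=12.3375 theta=0.3125
After 4 (thin lens f=31): x=12.3375 theta=-53/620 (≈-0.0855)
After 5 (propagate distance d=35): x=23177/2480 (≈9.3456) theta=-53/620 (≈-0.0855)
After 6 (thin lens f=-28): x=23177/2480 (≈9.3456) theta=2463/9920 (≈0.2483)
After 7 (propagate distance d=34): x=17645/992 (≈17.7873) theta=2463/9920 (≈0.2483)
After 8 (thin lens f=58): x=17645/992 (≈17.7873) theta=-8399/143840 (≈-0.0584)
After 9 (propagate distance d=49 (to screen)): x=1073487/71920 (≈14.9261) theta=-8399/143840 (≈-0.0584)
|theta_initial|=0.4000 |theta_final|=8399/143840 (≈0.0584) -> not increased

Answer: no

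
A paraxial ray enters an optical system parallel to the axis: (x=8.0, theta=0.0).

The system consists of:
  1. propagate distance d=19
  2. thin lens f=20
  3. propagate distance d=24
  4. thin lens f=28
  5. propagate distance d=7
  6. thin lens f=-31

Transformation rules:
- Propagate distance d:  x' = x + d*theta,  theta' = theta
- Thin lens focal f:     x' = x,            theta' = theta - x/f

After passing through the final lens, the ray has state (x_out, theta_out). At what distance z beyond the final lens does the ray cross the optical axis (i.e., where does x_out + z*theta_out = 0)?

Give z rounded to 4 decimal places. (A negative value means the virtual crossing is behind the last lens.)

Answer: -8.4766

Derivation:
Initial: x=8.0000 theta=0.0000
After 1 (propagate distance d=19): x=8.0000 theta=0.0000
After 2 (thin lens f=20): x=8.0000 theta=-0.4000
After 3 (propagate distance d=24): x=-1.6000 theta=-0.4000
After 4 (thin lens f=28): x=-1.6000 theta=-12/35 (≈-0.3429)
After 5 (propagate distance d=7): x=-4.0000 theta=-12/35 (≈-0.3429)
After 6 (thin lens f=-31): x=-4.0000 theta=-512/1085 (≈-0.4719)
z_focus = -x_out/theta_out = -(-4.0000)/(-512/1085) = -1085/128 ≈ -8.4766
Rounded to 4 decimal places: z = -8.4766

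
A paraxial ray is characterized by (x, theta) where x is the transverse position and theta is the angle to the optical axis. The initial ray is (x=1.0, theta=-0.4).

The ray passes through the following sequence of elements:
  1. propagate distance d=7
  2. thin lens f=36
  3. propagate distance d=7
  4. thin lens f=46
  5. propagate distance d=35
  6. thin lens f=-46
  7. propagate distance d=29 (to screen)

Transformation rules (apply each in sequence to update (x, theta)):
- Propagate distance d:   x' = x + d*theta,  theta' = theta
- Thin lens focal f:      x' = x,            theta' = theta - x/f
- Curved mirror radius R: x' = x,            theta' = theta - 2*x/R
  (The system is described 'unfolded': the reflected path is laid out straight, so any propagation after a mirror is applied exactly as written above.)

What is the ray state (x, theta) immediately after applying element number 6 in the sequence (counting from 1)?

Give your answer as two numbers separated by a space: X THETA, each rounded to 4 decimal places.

Answer: -13.2663 -0.5460

Derivation:
Initial: x=1.0000 theta=-0.4000
After 1 (propagate distance d=7): x=-1.8000 theta=-0.4000
After 2 (thin lens f=36): x=-1.8000 theta=-0.3500
After 3 (propagate distance d=7): x=-4.2500 theta=-0.3500
After 4 (thin lens f=46): x=-4.2500 theta=-237/920 (≈-0.2576)
After 5 (propagate distance d=35): x=-2441/184 (≈-13.2663) theta=-237/920 (≈-0.2576)
After 6 (thin lens f=-46): x=-2441/184 (≈-13.2663) theta=-23107/42320 (≈-0.5460)
Rounded to 4 decimal places: x = -13.2663, theta = -0.5460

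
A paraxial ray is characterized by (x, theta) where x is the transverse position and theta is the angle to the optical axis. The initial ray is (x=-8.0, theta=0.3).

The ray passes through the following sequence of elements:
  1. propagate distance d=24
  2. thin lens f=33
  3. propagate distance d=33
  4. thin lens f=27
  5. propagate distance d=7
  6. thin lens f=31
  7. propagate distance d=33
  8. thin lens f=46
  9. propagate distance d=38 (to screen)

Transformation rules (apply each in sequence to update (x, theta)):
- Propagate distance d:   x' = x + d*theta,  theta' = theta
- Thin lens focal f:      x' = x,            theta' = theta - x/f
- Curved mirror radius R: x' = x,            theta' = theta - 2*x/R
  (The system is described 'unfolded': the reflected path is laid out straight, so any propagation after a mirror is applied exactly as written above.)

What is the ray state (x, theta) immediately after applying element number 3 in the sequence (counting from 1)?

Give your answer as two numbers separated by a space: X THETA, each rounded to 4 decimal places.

Answer: 9.9000 0.3242

Derivation:
Initial: x=-8.0000 theta=0.3000
After 1 (propagate distance d=24): x=-0.8000 theta=0.3000
After 2 (thin lens f=33): x=-0.8000 theta=107/330 (≈0.3242)
After 3 (propagate distance d=33): x=9.9000 theta=107/330 (≈0.3242)
Rounded to 4 decimal places: x = 9.9000, theta = 0.3242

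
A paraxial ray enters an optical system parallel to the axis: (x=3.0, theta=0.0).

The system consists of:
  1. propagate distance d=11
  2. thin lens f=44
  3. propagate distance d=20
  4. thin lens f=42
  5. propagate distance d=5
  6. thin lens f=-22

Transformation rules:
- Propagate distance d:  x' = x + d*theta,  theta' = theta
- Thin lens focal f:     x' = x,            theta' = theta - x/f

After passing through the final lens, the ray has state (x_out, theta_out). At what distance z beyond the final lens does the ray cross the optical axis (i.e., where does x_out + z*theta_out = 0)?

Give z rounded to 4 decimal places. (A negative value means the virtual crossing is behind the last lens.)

Initial: x=3.0000 theta=0.0000
After 1 (propagate distance d=11): x=3.0000 theta=0.0000
After 2 (thin lens f=44): x=3.0000 theta=-3/44 (≈-0.0682)
After 3 (propagate distance d=20): x=18/11 (≈1.6364) theta=-3/44 (≈-0.0682)
After 4 (thin lens f=42): x=18/11 (≈1.6364) theta=-3/28 (≈-0.1071)
After 5 (propagate distance d=5): x=339/308 (≈1.1006) theta=-3/28 (≈-0.1071)
After 6 (thin lens f=-22): x=339/308 (≈1.1006) theta=-387/6776 (≈-0.0571)
z_focus = -x_out/theta_out = -(339/308)/(-387/6776) = 2486/129 ≈ 19.2713
Rounded to 4 decimal places: z = 19.2713

Answer: 19.2713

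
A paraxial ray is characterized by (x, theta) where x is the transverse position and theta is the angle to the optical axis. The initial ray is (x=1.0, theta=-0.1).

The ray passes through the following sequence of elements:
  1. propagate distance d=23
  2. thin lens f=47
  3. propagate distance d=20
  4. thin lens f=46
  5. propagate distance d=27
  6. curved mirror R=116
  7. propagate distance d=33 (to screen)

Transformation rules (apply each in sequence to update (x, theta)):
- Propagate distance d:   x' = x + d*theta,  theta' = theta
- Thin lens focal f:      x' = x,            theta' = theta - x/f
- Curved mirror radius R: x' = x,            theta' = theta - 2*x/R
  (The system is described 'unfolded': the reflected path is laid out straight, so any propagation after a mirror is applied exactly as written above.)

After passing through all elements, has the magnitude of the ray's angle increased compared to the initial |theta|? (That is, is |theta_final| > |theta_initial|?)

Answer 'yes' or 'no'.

Answer: no

Derivation:
Initial: x=1.0000 theta=-0.1000
After 1 (propagate distance d=23): x=-1.3000 theta=-0.1000
After 2 (thin lens f=47): x=-1.3000 theta=-17/235 (≈-0.0723)
After 3 (propagate distance d=20): x=-1291/470 (≈-2.7468) theta=-17/235 (≈-0.0723)
After 4 (thin lens f=46): x=-1291/470 (≈-2.7468) theta=-273/21620 (≈-0.0126)
After 5 (propagate distance d=27): x=-66757/21620 (≈-3.0877) theta=-273/21620 (≈-0.0126)
After 6 (curved mirror R=116): x=-66757/21620 (≈-3.0877) theta=50923/1253960 (≈0.0406)
After 7 (propagate distance d=33 (to screen)): x=-2191447/1253960 (≈-1.7476) theta=50923/1253960 (≈0.0406)
|theta_initial|=0.1000 |theta_final|=50923/1253960 (≈0.0406) -> not increased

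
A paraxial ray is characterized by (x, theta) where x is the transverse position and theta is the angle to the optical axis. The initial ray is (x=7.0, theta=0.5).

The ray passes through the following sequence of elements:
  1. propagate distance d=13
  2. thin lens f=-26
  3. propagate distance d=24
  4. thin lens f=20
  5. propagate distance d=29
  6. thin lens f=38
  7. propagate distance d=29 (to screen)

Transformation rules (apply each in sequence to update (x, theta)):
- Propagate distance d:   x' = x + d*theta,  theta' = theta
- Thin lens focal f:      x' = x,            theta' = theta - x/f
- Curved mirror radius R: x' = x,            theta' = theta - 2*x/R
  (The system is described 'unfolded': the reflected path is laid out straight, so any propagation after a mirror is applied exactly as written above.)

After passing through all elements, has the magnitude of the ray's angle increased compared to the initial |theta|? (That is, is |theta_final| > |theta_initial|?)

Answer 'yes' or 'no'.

Answer: yes

Derivation:
Initial: x=7.0000 theta=0.5000
After 1 (propagate distance d=13): x=13.5000 theta=0.5000
After 2 (thin lens f=-26): x=13.5000 theta=53/52 (≈1.0192)
After 3 (propagate distance d=24): x=987/26 (≈37.9615) theta=53/52 (≈1.0192)
After 4 (thin lens f=20): x=987/26 (≈37.9615) theta=-457/520 (≈-0.8788)
After 5 (propagate distance d=29): x=12.4750 theta=-457/520 (≈-0.8788)
After 6 (thin lens f=38): x=12.4750 theta=-23853/19760 (≈-1.2071)
After 7 (propagate distance d=29 (to screen)): x=-445231/19760 (≈-22.5319) theta=-23853/19760 (≈-1.2071)
|theta_initial|=0.5000 |theta_final|=23853/19760 (≈1.2071) -> increased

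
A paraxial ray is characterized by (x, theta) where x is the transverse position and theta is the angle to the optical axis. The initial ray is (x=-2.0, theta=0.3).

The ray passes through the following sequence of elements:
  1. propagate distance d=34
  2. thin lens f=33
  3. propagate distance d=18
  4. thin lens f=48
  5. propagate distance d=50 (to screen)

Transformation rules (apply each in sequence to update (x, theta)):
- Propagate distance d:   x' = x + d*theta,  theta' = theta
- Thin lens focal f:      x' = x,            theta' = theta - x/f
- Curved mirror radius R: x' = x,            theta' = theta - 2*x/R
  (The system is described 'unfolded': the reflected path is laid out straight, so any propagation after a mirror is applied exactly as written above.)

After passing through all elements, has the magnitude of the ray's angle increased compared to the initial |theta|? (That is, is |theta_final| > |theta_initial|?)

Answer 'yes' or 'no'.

Initial: x=-2.0000 theta=0.3000
After 1 (propagate distance d=34): x=8.2000 theta=0.3000
After 2 (thin lens f=33): x=8.2000 theta=17/330 (≈0.0515)
After 3 (propagate distance d=18): x=502/55 (≈9.1273) theta=17/330 (≈0.0515)
After 4 (thin lens f=48): x=502/55 (≈9.1273) theta=-61/440 (≈-0.1386)
After 5 (propagate distance d=50 (to screen)): x=483/220 (≈2.1955) theta=-61/440 (≈-0.1386)
|theta_initial|=0.3000 |theta_final|=61/440 (≈0.1386) -> not increased

Answer: no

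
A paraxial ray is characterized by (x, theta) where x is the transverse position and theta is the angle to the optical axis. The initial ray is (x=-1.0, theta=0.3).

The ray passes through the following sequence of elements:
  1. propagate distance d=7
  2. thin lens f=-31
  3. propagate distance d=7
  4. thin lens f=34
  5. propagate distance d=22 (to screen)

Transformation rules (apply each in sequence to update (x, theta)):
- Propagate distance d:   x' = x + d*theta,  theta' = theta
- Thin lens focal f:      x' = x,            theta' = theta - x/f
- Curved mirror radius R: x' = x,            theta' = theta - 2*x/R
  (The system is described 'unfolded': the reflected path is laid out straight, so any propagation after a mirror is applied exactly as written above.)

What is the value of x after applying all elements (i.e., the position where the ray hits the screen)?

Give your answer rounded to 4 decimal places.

Initial: x=-1.0000 theta=0.3000
After 1 (propagate distance d=7): x=1.1000 theta=0.3000
After 2 (thin lens f=-31): x=1.1000 theta=52/155 (≈0.3355)
After 3 (propagate distance d=7): x=1069/310 (≈3.4484) theta=52/155 (≈0.3355)
After 4 (thin lens f=34): x=1069/310 (≈3.4484) theta=2467/10540 (≈0.2341)
After 5 (propagate distance d=22 (to screen)): x=4531/527 (≈8.5977) theta=2467/10540 (≈0.2341)
Rounded to 4 decimal places: x = 8.5977

Answer: 8.5977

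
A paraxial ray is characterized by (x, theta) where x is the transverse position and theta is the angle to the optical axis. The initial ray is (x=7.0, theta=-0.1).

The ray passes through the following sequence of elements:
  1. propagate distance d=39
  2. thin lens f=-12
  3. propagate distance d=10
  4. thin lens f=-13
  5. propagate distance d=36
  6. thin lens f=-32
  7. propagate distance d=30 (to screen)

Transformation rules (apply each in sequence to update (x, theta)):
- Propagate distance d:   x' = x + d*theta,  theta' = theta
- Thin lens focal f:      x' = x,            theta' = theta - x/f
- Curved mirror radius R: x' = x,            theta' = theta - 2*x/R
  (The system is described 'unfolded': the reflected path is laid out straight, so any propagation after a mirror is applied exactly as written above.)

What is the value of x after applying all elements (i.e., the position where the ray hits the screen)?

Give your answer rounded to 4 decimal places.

Initial: x=7.0000 theta=-0.1000
After 1 (propagate distance d=39): x=3.1000 theta=-0.1000
After 2 (thin lens f=-12): x=3.1000 theta=19/120 (≈0.1583)
After 3 (propagate distance d=10): x=281/60 (≈4.6833) theta=19/120 (≈0.1583)
After 4 (thin lens f=-13): x=281/60 (≈4.6833) theta=809/1560 (≈0.5186)
After 5 (propagate distance d=36): x=3643/156 (≈23.3526) theta=809/1560 (≈0.5186)
After 6 (thin lens f=-32): x=3643/156 (≈23.3526) theta=31159/24960 (≈1.2484)
After 7 (propagate distance d=30 (to screen)): x=151765/2496 (≈60.8033) theta=31159/24960 (≈1.2484)
Rounded to 4 decimal places: x = 60.8033

Answer: 60.8033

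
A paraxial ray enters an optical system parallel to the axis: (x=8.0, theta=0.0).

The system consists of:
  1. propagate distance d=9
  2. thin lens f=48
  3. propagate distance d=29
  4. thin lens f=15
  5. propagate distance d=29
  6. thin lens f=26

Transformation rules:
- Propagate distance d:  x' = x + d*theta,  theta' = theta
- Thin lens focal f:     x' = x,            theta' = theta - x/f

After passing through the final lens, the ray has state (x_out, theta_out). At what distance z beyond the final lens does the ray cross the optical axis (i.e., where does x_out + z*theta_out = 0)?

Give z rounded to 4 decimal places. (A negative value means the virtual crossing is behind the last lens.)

Answer: -99.5956

Derivation:
Initial: x=8.0000 theta=0.0000
After 1 (propagate distance d=9): x=8.0000 theta=0.0000
After 2 (thin lens f=48): x=8.0000 theta=-1/6 (≈-0.1667)
After 3 (propagate distance d=29): x=19/6 (≈3.1667) theta=-1/6 (≈-0.1667)
After 4 (thin lens f=15): x=19/6 (≈3.1667) theta=-17/45 (≈-0.3778)
After 5 (propagate distance d=29): x=-701/90 (≈-7.7889) theta=-17/45 (≈-0.3778)
After 6 (thin lens f=26): x=-701/90 (≈-7.7889) theta=-61/780 (≈-0.0782)
z_focus = -x_out/theta_out = -(-701/90)/(-61/780) = -18226/183 ≈ -99.5956
Rounded to 4 decimal places: z = -99.5956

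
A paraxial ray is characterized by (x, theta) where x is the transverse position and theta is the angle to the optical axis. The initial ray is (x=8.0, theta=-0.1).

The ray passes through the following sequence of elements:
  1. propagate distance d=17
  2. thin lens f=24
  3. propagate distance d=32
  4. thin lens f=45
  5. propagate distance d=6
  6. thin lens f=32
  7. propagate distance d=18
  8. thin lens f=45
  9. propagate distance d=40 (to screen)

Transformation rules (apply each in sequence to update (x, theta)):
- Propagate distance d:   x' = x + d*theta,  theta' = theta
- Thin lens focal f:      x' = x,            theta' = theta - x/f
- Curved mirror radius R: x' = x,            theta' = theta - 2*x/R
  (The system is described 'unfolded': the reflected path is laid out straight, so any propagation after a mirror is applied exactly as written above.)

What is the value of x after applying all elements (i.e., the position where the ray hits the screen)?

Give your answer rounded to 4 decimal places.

Initial: x=8.0000 theta=-0.1000
After 1 (propagate distance d=17): x=6.3000 theta=-0.1000
After 2 (thin lens f=24): x=6.3000 theta=-0.3625
After 3 (propagate distance d=32): x=-5.3000 theta=-0.3625
After 4 (thin lens f=45): x=-5.3000 theta=-881/3600 (≈-0.2447)
After 5 (propagate distance d=6): x=-4061/600 (≈-6.7683) theta=-881/3600 (≈-0.2447)
After 6 (thin lens f=32): x=-4061/600 (≈-6.7683) theta=-1913/57600 (≈-0.0332)
After 7 (propagate distance d=18): x=-14143/1920 (≈-7.3661) theta=-1913/57600 (≈-0.0332)
After 8 (thin lens f=45): x=-14143/1920 (≈-7.3661) theta=22547/172800 (≈0.1305)
After 9 (propagate distance d=40 (to screen)): x=-37099/17280 (≈-2.1469) theta=22547/172800 (≈0.1305)
Rounded to 4 decimal places: x = -2.1469

Answer: -2.1469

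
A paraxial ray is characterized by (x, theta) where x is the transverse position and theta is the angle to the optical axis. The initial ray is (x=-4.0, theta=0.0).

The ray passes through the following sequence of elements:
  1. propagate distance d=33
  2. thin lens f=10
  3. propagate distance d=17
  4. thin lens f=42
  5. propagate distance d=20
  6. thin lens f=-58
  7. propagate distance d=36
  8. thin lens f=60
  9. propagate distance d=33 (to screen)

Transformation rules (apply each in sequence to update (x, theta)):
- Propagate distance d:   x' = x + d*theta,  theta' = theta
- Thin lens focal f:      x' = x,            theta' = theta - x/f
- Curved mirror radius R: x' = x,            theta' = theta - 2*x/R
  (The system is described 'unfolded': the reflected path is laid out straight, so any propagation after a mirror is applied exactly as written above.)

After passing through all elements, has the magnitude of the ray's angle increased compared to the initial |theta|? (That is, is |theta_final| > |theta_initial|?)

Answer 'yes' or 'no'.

Answer: yes

Derivation:
Initial: x=-4.0000 theta=0.0000
After 1 (propagate distance d=33): x=-4.0000 theta=0.0000
After 2 (thin lens f=10): x=-4.0000 theta=0.4000
After 3 (propagate distance d=17): x=2.8000 theta=0.4000
After 4 (thin lens f=42): x=2.8000 theta=1/3 (≈0.3333)
After 5 (propagate distance d=20): x=142/15 (≈9.4667) theta=1/3 (≈0.3333)
After 6 (thin lens f=-58): x=142/15 (≈9.4667) theta=72/145 (≈0.4966)
After 7 (propagate distance d=36): x=11894/435 (≈27.3425) theta=72/145 (≈0.4966)
After 8 (thin lens f=60): x=11894/435 (≈27.3425) theta=533/13050 (≈0.0408)
After 9 (propagate distance d=33 (to screen)): x=41601/1450 (≈28.6903) theta=533/13050 (≈0.0408)
|theta_initial|=0.0000 |theta_final|=533/13050 (≈0.0408) -> increased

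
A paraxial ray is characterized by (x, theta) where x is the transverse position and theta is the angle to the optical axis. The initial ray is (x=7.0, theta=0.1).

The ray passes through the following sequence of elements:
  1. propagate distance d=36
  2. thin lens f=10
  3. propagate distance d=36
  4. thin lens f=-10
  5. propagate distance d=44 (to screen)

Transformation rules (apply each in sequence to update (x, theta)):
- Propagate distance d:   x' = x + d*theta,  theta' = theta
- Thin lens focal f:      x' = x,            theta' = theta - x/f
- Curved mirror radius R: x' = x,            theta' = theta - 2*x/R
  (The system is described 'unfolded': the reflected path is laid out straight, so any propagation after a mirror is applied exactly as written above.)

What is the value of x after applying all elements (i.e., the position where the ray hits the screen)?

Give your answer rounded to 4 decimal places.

Initial: x=7.0000 theta=0.1000
After 1 (propagate distance d=36): x=10.6000 theta=0.1000
After 2 (thin lens f=10): x=10.6000 theta=-0.9600
After 3 (propagate distance d=36): x=-23.9600 theta=-0.9600
After 4 (thin lens f=-10): x=-23.9600 theta=-3.3560
After 5 (propagate distance d=44 (to screen)): x=-171.6240 theta=-3.3560
Rounded to 4 decimal places: x = -171.6240

Answer: -171.6240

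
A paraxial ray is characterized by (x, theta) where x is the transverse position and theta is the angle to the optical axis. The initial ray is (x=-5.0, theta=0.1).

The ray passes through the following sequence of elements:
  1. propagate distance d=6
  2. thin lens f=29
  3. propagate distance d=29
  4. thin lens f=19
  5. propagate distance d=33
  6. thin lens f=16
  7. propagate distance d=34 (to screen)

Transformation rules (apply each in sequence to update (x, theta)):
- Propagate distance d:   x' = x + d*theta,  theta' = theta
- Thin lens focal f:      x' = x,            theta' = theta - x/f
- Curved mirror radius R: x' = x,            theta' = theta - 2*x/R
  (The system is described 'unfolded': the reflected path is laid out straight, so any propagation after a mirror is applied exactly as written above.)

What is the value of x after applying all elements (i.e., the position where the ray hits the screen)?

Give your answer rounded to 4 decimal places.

Answer: -3.5722

Derivation:
Initial: x=-5.0000 theta=0.1000
After 1 (propagate distance d=6): x=-4.4000 theta=0.1000
After 2 (thin lens f=29): x=-4.4000 theta=73/290 (≈0.2517)
After 3 (propagate distance d=29): x=2.9000 theta=73/290 (≈0.2517)
After 4 (thin lens f=19): x=2.9000 theta=273/2755 (≈0.0991)
After 5 (propagate distance d=33): x=33997/5510 (≈6.1701) theta=273/2755 (≈0.0991)
After 6 (thin lens f=16): x=33997/5510 (≈6.1701) theta=-25261/88160 (≈-0.2865)
After 7 (propagate distance d=34 (to screen)): x=-157461/44080 (≈-3.5722) theta=-25261/88160 (≈-0.2865)
Rounded to 4 decimal places: x = -3.5722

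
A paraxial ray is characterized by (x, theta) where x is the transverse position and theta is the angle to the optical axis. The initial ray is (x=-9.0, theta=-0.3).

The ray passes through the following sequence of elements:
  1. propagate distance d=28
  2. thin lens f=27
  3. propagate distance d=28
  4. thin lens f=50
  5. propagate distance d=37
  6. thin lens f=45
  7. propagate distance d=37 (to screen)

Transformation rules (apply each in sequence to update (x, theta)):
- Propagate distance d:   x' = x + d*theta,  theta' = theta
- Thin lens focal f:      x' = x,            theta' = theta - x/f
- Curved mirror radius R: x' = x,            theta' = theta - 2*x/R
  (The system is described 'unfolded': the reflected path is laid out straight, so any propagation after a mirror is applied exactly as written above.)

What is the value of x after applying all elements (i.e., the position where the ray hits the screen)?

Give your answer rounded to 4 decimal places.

Initial: x=-9.0000 theta=-0.3000
After 1 (propagate distance d=28): x=-17.4000 theta=-0.3000
After 2 (thin lens f=27): x=-17.4000 theta=31/90 (≈0.3444)
After 3 (propagate distance d=28): x=-349/45 (≈-7.7556) theta=31/90 (≈0.3444)
After 4 (thin lens f=50): x=-349/45 (≈-7.7556) theta=562/1125 (≈0.4996)
After 5 (propagate distance d=37): x=10.7280 theta=562/1125 (≈0.4996)
After 6 (thin lens f=45): x=10.7280 theta=1469/5625 (≈0.2612)
After 7 (propagate distance d=37 (to screen)): x=114698/5625 (≈20.3908) theta=1469/5625 (≈0.2612)
Rounded to 4 decimal places: x = 20.3908

Answer: 20.3908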